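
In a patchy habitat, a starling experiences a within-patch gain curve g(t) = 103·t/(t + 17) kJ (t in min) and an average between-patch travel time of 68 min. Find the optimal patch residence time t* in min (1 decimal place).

34.0 min

Optimal t* satisfies g'(t*) = g(t*)/(T + t*).
g'(t) = 103·17/(t + 17)². Setting 103·17/(t+17)² = 103t/[(t+17)(68+t)] gives 17(68+t) = t(t+17), so t² = 17×68 = 1156.
t* = √1156 = 34 min.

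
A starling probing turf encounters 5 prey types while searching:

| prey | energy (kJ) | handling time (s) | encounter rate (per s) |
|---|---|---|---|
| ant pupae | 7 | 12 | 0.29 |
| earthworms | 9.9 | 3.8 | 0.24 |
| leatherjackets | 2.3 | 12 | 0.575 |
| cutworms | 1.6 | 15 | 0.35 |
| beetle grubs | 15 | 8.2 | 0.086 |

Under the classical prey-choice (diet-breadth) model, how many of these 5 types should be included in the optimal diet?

E/h in descending order: earthworms 2.61, beetle grubs 1.83, ant pupae 0.583, leatherjackets 0.192, cutworms 0.107 kJ/s. The optimal diet is the largest prefix of this list for which every included type satisfies E_i/h_i > R on the types above it.
Rate on top 1: 1.243. beetle grubs: 1.83 > 1.243 → include.
Rate on top 2: 1.401. ant pupae: 0.583 < 1.401 → exclude; stop.
Optimal diet: earthworms, beetle grubs — 2 of 5 types.

2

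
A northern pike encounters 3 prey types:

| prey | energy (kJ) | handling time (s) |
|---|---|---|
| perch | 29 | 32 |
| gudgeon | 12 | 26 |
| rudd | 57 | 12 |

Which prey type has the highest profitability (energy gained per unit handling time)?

rudd

In descending order of E/h:
rudd: 57/12 = 4.75 kJ/s
perch: 29/32 = 0.906 kJ/s
gudgeon: 12/26 = 0.462 kJ/s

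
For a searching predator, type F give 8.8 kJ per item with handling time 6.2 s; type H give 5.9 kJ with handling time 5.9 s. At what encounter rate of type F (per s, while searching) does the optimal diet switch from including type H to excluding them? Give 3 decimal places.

0.385 per s

The zero-one rule: include type H iff E₂/h₂ > λE₁/(1+λh₁). Equality gives the switch point.
λE₁h₂ = E₂ + λE₂h₁ ⇒ λ = E₂/(E₁h₂ − E₂h₁) = 5.9/(51.92 − 36.58) = 0.3846 per s.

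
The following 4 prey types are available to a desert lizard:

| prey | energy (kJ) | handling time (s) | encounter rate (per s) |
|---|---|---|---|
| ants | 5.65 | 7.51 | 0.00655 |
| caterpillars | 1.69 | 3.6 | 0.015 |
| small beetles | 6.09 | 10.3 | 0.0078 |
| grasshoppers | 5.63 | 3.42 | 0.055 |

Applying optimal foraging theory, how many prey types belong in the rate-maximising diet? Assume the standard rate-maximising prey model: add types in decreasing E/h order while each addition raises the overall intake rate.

4

Profitabilities (E/h, kJ/s): grasshoppers 1.65, ants 0.752, small beetles 0.591, caterpillars 0.469. Add prey in this order while the next type's profitability exceeds the intake rate on those already taken.
Rate on top 1: 0.2606. ants: 0.752 > 0.2606 → include.
Rate on top 2: 0.2802. small beetles: 0.591 > 0.2802 → include.
Rate on top 3: 0.2991. caterpillars: 0.469 > 0.2991 → include.
Optimal diet: grasshoppers, ants, small beetles, caterpillars — 4 of 4 types.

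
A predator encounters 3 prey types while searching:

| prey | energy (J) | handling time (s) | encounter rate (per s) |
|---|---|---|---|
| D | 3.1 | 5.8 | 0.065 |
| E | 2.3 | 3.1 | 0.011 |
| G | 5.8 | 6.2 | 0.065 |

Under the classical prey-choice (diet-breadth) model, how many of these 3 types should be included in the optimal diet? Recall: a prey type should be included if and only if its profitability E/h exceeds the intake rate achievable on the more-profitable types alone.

Profitabilities (E/h, J/s): G 0.935, E 0.742, D 0.534. Add prey in this order while the next type's profitability exceeds the intake rate on those already taken.
Rate on top 1: 0.2687. E: 0.742 > 0.2687 → include.
Rate on top 2: 0.2799. D: 0.534 > 0.2799 → include.
Optimal diet: G, E, D — 3 of 3 types.

3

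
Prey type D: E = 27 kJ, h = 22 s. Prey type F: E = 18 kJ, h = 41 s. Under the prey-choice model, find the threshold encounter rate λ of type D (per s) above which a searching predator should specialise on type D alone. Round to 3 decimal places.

Drop type F once their profitability E₂/h₂ falls below the rate achievable on type D alone: E₂/h₂ = λE₁/(1 + λh₁).
Solve for λ: λE₁h₂ = E₂(1 + λh₁) → λ(E₁h₂ − E₂h₁) = E₂ → λ = E₂/(E₁h₂ − E₂h₁).
λ = 18/(27×41 − 18×22) = 18/711 = 0.02532 per s.

0.025 per s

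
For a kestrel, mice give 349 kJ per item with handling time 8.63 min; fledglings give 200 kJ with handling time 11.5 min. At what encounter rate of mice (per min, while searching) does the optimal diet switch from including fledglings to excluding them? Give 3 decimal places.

0.087 per min

Drop fledglings once their profitability E₂/h₂ falls below the rate achievable on mice alone: E₂/h₂ = λE₁/(1 + λh₁).
Solve for λ: λE₁h₂ = E₂(1 + λh₁) → λ(E₁h₂ − E₂h₁) = E₂ → λ = E₂/(E₁h₂ − E₂h₁).
λ = 200/(349×11.5 − 200×8.63) = 200/2288 = 0.08743 per min.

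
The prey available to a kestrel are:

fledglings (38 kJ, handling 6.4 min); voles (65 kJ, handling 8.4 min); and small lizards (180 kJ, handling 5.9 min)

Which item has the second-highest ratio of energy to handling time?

Profitability E/h (kJ/min): fledglings = 38/6.4 = 5.94, voles = 65/8.4 = 7.74, small lizards = 180/5.9 = 30.5.
Ranked: small lizards > voles > fledglings.

voles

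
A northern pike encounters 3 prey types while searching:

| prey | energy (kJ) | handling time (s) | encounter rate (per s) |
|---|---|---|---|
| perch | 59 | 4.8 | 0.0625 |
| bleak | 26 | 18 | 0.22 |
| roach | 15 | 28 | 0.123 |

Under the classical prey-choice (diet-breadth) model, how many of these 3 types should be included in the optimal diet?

E/h in descending order: perch 12.3, bleak 1.44, roach 0.536 kJ/s. The optimal diet is the largest prefix of this list for which every included type satisfies E_i/h_i > R on the types above it.
Rate on top 1: 2.837. bleak: 1.44 < 2.837 → exclude; stop.
Optimal diet: perch — 1 of 3 types.

1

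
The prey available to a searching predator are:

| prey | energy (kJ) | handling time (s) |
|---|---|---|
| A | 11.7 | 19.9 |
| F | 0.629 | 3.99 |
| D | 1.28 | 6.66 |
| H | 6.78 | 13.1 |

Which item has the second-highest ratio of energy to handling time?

H

In descending order of E/h:
A: 11.7/19.9 = 0.588 kJ/s
H: 6.78/13.1 = 0.518 kJ/s
D: 1.28/6.66 = 0.192 kJ/s
F: 0.629/3.99 = 0.158 kJ/s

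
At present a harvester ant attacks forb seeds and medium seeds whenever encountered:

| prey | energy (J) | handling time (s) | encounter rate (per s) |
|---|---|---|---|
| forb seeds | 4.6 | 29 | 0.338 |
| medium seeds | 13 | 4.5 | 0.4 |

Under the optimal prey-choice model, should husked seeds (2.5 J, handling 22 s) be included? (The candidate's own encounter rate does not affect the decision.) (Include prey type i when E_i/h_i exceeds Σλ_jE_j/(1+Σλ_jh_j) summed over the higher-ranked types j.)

Intake rate on the current diet: R = (0.338×4.6 + 0.4×13) / (1 + 0.338×29 + 0.4×4.5) = 6.755/12.6 = 0.536 J/s.
Profitability of husked seeds: 2.5/22 = 0.1136 J/s.
0.1136 < 0.536, so adding husked seeds would lower the average — exclude it.

No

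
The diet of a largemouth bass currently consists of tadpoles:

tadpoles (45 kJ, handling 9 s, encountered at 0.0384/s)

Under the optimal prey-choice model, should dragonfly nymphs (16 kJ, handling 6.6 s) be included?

Intake rate on the current diet: R = (0.0384×45) / (1 + 0.0384×9) = 1.728/1.346 = 1.284 kJ/s.
Profitability of dragonfly nymphs: 16/6.6 = 2.424 kJ/s.
Since 2.424 > R, including dragonfly nymphs increases the long-run rate.

Yes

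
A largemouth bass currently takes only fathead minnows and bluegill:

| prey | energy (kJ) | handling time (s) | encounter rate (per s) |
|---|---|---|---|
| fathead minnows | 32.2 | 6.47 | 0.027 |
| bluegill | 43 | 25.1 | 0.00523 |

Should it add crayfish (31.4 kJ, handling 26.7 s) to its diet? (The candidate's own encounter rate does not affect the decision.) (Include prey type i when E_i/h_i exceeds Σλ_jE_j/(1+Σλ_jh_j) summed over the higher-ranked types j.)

Yes

Current rate: (0.027×32.2 + 0.00523×43)/(1 + 0.027×6.47 + 0.00523×25.1) = 0.8379 kJ/s.
crayfish: E/h = 31.4/26.7 = 1.176 kJ/s.
1.176 > 0.8379, so adding crayfish raises the average — include it.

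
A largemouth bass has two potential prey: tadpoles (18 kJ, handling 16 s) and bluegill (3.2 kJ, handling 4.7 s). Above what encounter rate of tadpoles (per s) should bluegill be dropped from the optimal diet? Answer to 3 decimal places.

Drop bluegill once their profitability E₂/h₂ falls below the rate achievable on tadpoles alone: E₂/h₂ = λE₁/(1 + λh₁).
Solve for λ: λE₁h₂ = E₂(1 + λh₁) → λ(E₁h₂ − E₂h₁) = E₂ → λ = E₂/(E₁h₂ − E₂h₁).
λ = 3.2/(18×4.7 − 3.2×16) = 3.2/33.4 = 0.09581 per s.

0.096 per s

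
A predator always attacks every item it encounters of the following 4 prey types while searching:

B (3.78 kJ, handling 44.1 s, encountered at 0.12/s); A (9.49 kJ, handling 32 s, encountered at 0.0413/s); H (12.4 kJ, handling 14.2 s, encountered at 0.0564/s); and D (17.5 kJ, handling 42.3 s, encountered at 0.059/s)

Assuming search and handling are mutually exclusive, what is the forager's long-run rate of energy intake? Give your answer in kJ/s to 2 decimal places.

0.24 kJ/s

R = Σλ_iE_i / (1 + Σλ_ih_i)
Numerator: 0.12×3.78 + 0.0413×9.49 + 0.0564×12.4 + 0.059×17.5 = 2.577
Denominator: 1 + 0.12×44.1 + 0.0413×32 + 0.0564×14.2 + 0.059×42.3 = 10.91
R = 2.577/10.91 = 0.2362 kJ/s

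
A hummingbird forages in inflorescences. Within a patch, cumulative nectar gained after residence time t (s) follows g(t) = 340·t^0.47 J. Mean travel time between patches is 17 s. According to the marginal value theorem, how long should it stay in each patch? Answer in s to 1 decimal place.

15.1 s

Optimal t* satisfies g'(t*) = g(t*)/(T + t*).
g'(t) = 0.47·340·t^-0.53. Setting 0.47·340·t^-0.53 = 340·t^0.47/(17+t) gives 0.47(17+t) = t, so 0.53·t = 0.47×17.
t* = 0.47×17/0.53 = 15.08 s.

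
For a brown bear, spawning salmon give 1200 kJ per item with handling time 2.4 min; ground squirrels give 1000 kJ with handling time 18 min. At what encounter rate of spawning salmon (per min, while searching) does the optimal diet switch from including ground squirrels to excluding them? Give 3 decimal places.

At the threshold, the rate on spawning salmon alone equals the profitability of ground squirrels: λ·1200/(1 + λ·2.4) = 1000/18 = 55.56.
Rearranging, λ(1200 − 55.56×2.4) = 55.56, so λ = 55.56/1067 = 0.05208 per min.

0.052 per min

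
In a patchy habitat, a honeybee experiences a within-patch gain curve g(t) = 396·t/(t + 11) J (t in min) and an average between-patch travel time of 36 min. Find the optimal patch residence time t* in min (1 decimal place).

Optimal t* satisfies g'(t*) = g(t*)/(T + t*).
g'(t) = 396·11/(t + 11)². Setting 396·11/(t+11)² = 396t/[(t+11)(36+t)] gives 11(36+t) = t(t+11), so t² = 11×36 = 396.
t* = √396 = 19.9 min.

19.9 min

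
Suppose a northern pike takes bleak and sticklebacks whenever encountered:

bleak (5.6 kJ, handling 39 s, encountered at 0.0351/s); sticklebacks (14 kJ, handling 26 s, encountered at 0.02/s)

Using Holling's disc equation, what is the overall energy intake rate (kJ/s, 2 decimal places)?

0.16 kJ/s

R = Σλ_iE_i / (1 + Σλ_ih_i)
Numerator: 0.0351×5.6 + 0.02×14 = 0.4766
Denominator: 1 + 0.0351×39 + 0.02×26 = 2.889
R = 0.4766/2.889 = 0.165 kJ/s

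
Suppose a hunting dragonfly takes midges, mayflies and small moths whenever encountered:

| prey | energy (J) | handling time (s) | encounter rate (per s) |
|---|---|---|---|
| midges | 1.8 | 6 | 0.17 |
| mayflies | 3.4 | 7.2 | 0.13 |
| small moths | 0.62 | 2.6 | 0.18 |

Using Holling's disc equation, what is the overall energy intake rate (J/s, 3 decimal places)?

R = (0.17×1.8 + 0.13×3.4 + 0.18×0.62) / (1 + 0.17×6 + 0.13×7.2 + 0.18×2.6) = 0.8596/3.424 = 0.2511 J/s.

0.251 J/s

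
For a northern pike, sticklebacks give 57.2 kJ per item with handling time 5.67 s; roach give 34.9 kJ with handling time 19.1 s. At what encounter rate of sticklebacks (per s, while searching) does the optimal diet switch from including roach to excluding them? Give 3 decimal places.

0.039 per s

Drop roach once their profitability E₂/h₂ falls below the rate achievable on sticklebacks alone: E₂/h₂ = λE₁/(1 + λh₁).
Solve for λ: λE₁h₂ = E₂(1 + λh₁) → λ(E₁h₂ − E₂h₁) = E₂ → λ = E₂/(E₁h₂ − E₂h₁).
λ = 34.9/(57.2×19.1 − 34.9×5.67) = 34.9/894.6 = 0.03901 per s.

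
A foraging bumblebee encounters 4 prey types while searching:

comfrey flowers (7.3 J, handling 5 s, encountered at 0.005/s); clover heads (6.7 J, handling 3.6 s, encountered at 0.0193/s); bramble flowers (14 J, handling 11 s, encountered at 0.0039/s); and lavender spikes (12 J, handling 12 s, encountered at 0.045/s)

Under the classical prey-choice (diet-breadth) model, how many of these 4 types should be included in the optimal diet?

E/h in descending order: clover heads 1.86, comfrey flowers 1.46, bramble flowers 1.27, lavender spikes 1 J/s. The optimal diet is the largest prefix of this list for which every included type satisfies E_i/h_i > R on the types above it.
Rate on top 1: 0.1209. comfrey flowers: 1.46 > 0.1209 → include.
Rate on top 2: 0.1515. bramble flowers: 1.27 > 0.1515 → include.
Rate on top 3: 0.1938. lavender spikes: 1 > 0.1938 → include.
Optimal diet: clover heads, comfrey flowers, bramble flowers, lavender spikes — 4 of 4 types.

4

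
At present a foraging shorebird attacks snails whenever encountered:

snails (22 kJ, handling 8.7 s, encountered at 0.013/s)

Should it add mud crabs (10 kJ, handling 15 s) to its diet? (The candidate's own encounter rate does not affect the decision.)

Current rate: (0.013×22)/(1 + 0.013×8.7) = 0.2569 kJ/s.
Profitability of mud crabs: 10/15 = 0.6667 kJ/s.
Since 0.6667 > R, including mud crabs increases the long-run rate.

Yes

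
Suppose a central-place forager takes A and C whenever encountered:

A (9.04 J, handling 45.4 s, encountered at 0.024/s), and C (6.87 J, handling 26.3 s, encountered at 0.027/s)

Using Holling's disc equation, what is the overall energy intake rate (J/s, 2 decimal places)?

0.14 J/s

Energy encountered per unit search time: 0.024×9.04 + 0.027×6.87 = 0.4024 J/s.
Handling time per unit search time: 0.024×45.4 + 0.027×26.3 = 1.8.
Rate = 0.4024/(1 + 1.8) = 0.1437 J/s.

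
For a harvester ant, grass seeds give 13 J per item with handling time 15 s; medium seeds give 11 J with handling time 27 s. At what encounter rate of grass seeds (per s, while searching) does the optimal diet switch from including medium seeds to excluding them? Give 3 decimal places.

0.059 per s

Drop medium seeds once their profitability E₂/h₂ falls below the rate achievable on grass seeds alone: E₂/h₂ = λE₁/(1 + λh₁).
Solve for λ: λE₁h₂ = E₂(1 + λh₁) → λ(E₁h₂ − E₂h₁) = E₂ → λ = E₂/(E₁h₂ − E₂h₁).
λ = 11/(13×27 − 11×15) = 11/186 = 0.05914 per s.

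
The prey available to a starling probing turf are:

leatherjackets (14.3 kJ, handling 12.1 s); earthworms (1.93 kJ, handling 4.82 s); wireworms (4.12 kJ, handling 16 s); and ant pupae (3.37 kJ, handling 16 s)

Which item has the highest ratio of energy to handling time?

Profitability E/h (kJ/s): leatherjackets = 14.3/12.1 = 1.18, earthworms = 1.93/4.82 = 0.4, wireworms = 4.12/16 = 0.258, ant pupae = 3.37/16 = 0.211.
Ranked: leatherjackets > earthworms > wireworms > ant pupae.

leatherjackets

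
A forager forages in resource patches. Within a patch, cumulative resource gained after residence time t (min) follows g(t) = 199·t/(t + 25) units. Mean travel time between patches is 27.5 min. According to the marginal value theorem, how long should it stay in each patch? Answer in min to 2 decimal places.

Maximise g(t)/(T+t): set derivative to zero → g'(t)(T+t) = g(t).
g'(t) = 199·25/(t + 25)². Setting 199·25/(t+25)² = 199t/[(t+25)(27.5+t)] gives 25(27.5+t) = t(t+25), so t² = 25×27.5 = 687.5.
t* = √687.5 = 26.22 min.

26.22 min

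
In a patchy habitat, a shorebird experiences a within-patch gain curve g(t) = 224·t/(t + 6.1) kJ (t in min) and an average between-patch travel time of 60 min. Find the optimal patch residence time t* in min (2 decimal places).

By the marginal value theorem, leave when the instantaneous gain rate g'(t) equals the habitat-wide average g(t)/(T + t).
g'(t) = 224·6.1/(t + 6.1)². Setting 224·6.1/(t+6.1)² = 224t/[(t+6.1)(60+t)] gives 6.1(60+t) = t(t+6.1), so t² = 6.1×60 = 366.
t* = √366 = 19.13 min.

19.13 min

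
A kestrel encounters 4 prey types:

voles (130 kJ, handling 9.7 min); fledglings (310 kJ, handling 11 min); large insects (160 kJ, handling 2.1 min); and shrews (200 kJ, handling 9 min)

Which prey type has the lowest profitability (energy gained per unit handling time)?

voles

Profitability E/h (kJ/min): voles = 130/9.7 = 13.4, fledglings = 310/11 = 28.2, large insects = 160/2.1 = 76.2, shrews = 200/9 = 22.2.
Ranked: large insects > fledglings > shrews > voles.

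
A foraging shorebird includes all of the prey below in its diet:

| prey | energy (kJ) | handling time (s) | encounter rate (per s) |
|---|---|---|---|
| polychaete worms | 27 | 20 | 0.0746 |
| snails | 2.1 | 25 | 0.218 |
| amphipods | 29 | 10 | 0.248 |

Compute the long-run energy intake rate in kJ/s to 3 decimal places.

Energy encountered per unit search time: 0.0746×27 + 0.218×2.1 + 0.248×29 = 9.664 kJ/s.
Handling time per unit search time: 0.0746×20 + 0.218×25 + 0.248×10 = 9.422.
Rate = 9.664/(1 + 9.422) = 0.9273 kJ/s.

0.927 kJ/s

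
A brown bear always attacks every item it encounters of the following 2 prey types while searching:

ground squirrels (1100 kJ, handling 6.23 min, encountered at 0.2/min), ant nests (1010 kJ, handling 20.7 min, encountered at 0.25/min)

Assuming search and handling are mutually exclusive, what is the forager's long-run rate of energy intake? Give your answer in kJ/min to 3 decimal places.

63.671 kJ/min

Energy encountered per unit search time: 0.2×1100 + 0.25×1010 = 472.5 kJ/min.
Handling time per unit search time: 0.2×6.23 + 0.25×20.7 = 6.421.
Rate = 472.5/(1 + 6.421) = 63.67 kJ/min.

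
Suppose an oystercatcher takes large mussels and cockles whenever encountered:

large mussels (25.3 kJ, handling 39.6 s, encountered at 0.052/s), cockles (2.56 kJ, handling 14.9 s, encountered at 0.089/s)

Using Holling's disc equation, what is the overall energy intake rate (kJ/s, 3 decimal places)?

0.352 kJ/s

R = Σλ_iE_i / (1 + Σλ_ih_i)
Numerator: 0.052×25.3 + 0.089×2.56 = 1.543
Denominator: 1 + 0.052×39.6 + 0.089×14.9 = 4.385
R = 1.543/4.385 = 0.352 kJ/s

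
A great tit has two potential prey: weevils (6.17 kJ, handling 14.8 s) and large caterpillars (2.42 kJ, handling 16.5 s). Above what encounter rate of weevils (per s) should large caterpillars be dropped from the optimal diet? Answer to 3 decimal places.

0.037 per s

The zero-one rule: include large caterpillars iff E₂/h₂ > λE₁/(1+λh₁). Equality gives the switch point.
λE₁h₂ = E₂ + λE₂h₁ ⇒ λ = E₂/(E₁h₂ − E₂h₁) = 2.42/(101.8 − 35.82) = 0.03667 per s.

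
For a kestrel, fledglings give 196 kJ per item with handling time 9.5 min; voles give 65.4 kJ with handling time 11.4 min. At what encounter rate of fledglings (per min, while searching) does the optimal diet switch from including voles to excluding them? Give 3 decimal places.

0.041 per min

At the threshold, the rate on fledglings alone equals the profitability of voles: λ·196/(1 + λ·9.5) = 65.4/11.4 = 5.737.
Rearranging, λ(196 − 5.737×9.5) = 5.737, so λ = 5.737/141.5 = 0.04054 per min.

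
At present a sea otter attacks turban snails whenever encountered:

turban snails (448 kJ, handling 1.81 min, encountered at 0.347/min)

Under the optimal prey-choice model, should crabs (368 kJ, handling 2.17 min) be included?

Yes

Intake rate on the current diet: R = (0.347×448) / (1 + 0.347×1.81) = 155.5/1.628 = 95.48 kJ/min.
crabs: E/h = 368/2.17 = 169.6 kJ/min.
Since 169.6 > R, including crabs increases the long-run rate.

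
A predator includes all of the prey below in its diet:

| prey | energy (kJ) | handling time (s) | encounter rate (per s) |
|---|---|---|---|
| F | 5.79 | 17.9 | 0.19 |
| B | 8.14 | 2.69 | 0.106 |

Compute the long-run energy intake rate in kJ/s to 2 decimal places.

0.42 kJ/s

Energy encountered per unit search time: 0.19×5.79 + 0.106×8.14 = 1.963 kJ/s.
Handling time per unit search time: 0.19×17.9 + 0.106×2.69 = 3.686.
Rate = 1.963/(1 + 3.686) = 0.4189 kJ/s.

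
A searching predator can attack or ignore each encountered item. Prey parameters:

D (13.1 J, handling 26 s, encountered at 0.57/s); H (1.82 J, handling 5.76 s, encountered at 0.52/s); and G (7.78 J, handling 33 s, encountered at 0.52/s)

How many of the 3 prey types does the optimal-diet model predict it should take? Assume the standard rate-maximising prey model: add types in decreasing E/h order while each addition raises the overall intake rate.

1

Rank by E/h (J/s): D 0.504, H 0.316, G 0.236. Include each in turn until the next type's E/h falls below the running intake rate.
Rate on top 1: 0.472. H: 0.316 < 0.472 → exclude; stop.
Optimal diet: D — 1 of 3 types.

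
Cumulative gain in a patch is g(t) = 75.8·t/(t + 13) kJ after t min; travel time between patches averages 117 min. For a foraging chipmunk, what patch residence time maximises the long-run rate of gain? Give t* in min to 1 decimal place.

39.0 min

Maximise g(t)/(T+t): set derivative to zero → g'(t)(T+t) = g(t).
g'(t) = 75.8·13/(t + 13)². Setting 75.8·13/(t+13)² = 75.8t/[(t+13)(117+t)] gives 13(117+t) = t(t+13), so t² = 13×117 = 1521.
t* = √1521 = 39 min.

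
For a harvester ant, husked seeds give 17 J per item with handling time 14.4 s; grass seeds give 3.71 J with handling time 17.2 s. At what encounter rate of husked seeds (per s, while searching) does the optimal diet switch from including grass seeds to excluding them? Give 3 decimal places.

Drop grass seeds once their profitability E₂/h₂ falls below the rate achievable on husked seeds alone: E₂/h₂ = λE₁/(1 + λh₁).
Solve for λ: λE₁h₂ = E₂(1 + λh₁) → λ(E₁h₂ − E₂h₁) = E₂ → λ = E₂/(E₁h₂ − E₂h₁).
λ = 3.71/(17×17.2 − 3.71×14.4) = 3.71/239 = 0.01552 per s.

0.016 per s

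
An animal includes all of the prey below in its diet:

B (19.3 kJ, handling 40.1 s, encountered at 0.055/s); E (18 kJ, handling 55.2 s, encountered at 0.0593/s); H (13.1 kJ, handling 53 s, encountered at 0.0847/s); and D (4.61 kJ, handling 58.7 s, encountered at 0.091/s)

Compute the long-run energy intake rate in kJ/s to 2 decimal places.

R = Σλ_iE_i / (1 + Σλ_ih_i)
Numerator: 0.055×19.3 + 0.0593×18 + 0.0847×13.1 + 0.091×4.61 = 3.658
Denominator: 1 + 0.055×40.1 + 0.0593×55.2 + 0.0847×53 + 0.091×58.7 = 16.31
R = 3.658/16.31 = 0.2243 kJ/s

0.22 kJ/s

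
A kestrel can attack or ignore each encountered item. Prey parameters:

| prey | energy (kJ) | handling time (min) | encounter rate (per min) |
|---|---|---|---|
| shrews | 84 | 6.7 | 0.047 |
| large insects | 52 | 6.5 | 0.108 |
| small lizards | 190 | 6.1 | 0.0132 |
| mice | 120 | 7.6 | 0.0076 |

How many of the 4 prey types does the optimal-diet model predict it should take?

E/h in descending order: small lizards 31.1, mice 15.8, shrews 12.5, large insects 8 kJ/min. The optimal diet is the largest prefix of this list for which every included type satisfies E_i/h_i > R on the types above it.
Rate on top 1: 2.321. mice: 15.8 > 2.321 → include.
Rate on top 2: 3.005. shrews: 12.5 > 3.005 → include.
Rate on top 3: 5.07. large insects: 8 > 5.07 → include.
Optimal diet: small lizards, mice, shrews, large insects — 4 of 4 types.

4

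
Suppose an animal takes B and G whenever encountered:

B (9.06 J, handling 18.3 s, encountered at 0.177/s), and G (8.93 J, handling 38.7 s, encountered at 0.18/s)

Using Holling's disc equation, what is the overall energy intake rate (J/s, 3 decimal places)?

0.287 J/s

Energy encountered per unit search time: 0.177×9.06 + 0.18×8.93 = 3.211 J/s.
Handling time per unit search time: 0.177×18.3 + 0.18×38.7 = 10.21.
Rate = 3.211/(1 + 10.21) = 0.2866 J/s.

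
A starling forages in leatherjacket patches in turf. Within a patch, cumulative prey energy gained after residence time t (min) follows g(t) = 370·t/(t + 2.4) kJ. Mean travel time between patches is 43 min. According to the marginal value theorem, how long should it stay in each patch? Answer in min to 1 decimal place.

10.2 min

Maximise g(t)/(T+t): set derivative to zero → g'(t)(T+t) = g(t).
g'(t) = 370·2.4/(t + 2.4)². Setting 370·2.4/(t+2.4)² = 370t/[(t+2.4)(43+t)] gives 2.4(43+t) = t(t+2.4), so t² = 2.4×43 = 103.2.
t* = √103.2 = 10.16 min.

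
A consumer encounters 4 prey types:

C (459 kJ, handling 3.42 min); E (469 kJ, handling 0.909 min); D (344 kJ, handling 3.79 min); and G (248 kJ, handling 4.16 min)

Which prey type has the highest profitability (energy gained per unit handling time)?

E

In descending order of E/h:
E: 469/0.909 = 516 kJ/min
C: 459/3.42 = 134 kJ/min
D: 344/3.79 = 90.8 kJ/min
G: 248/4.16 = 59.6 kJ/min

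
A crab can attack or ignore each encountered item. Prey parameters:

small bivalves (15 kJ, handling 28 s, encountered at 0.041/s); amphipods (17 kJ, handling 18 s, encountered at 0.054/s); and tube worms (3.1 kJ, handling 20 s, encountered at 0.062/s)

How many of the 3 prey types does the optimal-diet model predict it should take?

2

Profitabilities (E/h, kJ/s): amphipods 0.944, small bivalves 0.536, tube worms 0.155. Add prey in this order while the next type's profitability exceeds the intake rate on those already taken.
Rate on top 1: 0.4655. small bivalves: 0.536 > 0.4655 → include.
Rate on top 2: 0.4913. tube worms: 0.155 < 0.4913 → exclude; stop.
Optimal diet: amphipods, small bivalves — 2 of 3 types.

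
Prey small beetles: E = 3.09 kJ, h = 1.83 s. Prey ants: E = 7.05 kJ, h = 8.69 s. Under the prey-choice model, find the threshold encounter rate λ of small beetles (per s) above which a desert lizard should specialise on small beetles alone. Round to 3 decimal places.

Drop ants once their profitability E₂/h₂ falls below the rate achievable on small beetles alone: E₂/h₂ = λE₁/(1 + λh₁).
Solve for λ: λE₁h₂ = E₂(1 + λh₁) → λ(E₁h₂ − E₂h₁) = E₂ → λ = E₂/(E₁h₂ − E₂h₁).
λ = 7.05/(3.09×8.69 − 7.05×1.83) = 7.05/13.95 = 0.5054 per s.

0.505 per s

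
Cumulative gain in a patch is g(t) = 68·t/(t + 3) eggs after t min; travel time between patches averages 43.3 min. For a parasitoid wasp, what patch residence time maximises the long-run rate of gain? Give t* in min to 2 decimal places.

Optimal t* satisfies g'(t*) = g(t*)/(T + t*).
g'(t) = 68·3/(t + 3)². Setting 68·3/(t+3)² = 68t/[(t+3)(43.3+t)] gives 3(43.3+t) = t(t+3), so t² = 3×43.3 = 129.9.
t* = √129.9 = 11.4 min.

11.40 min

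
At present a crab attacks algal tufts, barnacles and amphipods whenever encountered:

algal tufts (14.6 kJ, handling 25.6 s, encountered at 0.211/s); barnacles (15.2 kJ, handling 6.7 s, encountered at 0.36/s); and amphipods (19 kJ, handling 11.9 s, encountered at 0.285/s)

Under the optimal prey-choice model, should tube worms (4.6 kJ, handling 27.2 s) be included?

No

On algal tufts, barnacles and amphipods alone, R = ΣλE/(1+Σλh) = 13.97/12.21 = 1.144 kJ/s.
Profitability of tube worms: 4.6/27.2 = 0.1691 kJ/s.
0.1691 < 1.144, so adding tube worms would lower the average — exclude it.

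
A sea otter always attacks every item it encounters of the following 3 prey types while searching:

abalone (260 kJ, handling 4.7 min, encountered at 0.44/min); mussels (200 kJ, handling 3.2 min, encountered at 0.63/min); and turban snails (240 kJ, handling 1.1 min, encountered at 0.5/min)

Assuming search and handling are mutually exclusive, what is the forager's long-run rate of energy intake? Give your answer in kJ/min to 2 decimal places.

R = Σλ_iE_i / (1 + Σλ_ih_i)
Numerator: 0.44×260 + 0.63×200 + 0.5×240 = 360.4
Denominator: 1 + 0.44×4.7 + 0.63×3.2 + 0.5×1.1 = 5.634
R = 360.4/5.634 = 63.97 kJ/min

63.97 kJ/min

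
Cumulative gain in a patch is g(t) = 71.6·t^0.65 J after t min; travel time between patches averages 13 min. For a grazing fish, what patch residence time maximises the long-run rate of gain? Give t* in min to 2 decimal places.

24.14 min

Optimal t* satisfies g'(t*) = g(t*)/(T + t*).
g'(t) = 0.65·71.6·t^-0.35. Setting 0.65·71.6·t^-0.35 = 71.6·t^0.65/(13+t) gives 0.65(13+t) = t, so 0.35·t = 0.65×13.
t* = 0.65×13/0.35 = 24.14 min.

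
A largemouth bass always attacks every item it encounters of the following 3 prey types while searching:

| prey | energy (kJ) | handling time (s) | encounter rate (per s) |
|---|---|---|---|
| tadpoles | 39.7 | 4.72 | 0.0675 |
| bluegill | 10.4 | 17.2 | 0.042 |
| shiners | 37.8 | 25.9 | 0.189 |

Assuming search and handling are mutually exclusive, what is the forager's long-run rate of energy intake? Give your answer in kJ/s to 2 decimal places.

R = (0.0675×39.7 + 0.042×10.4 + 0.189×37.8) / (1 + 0.0675×4.72 + 0.042×17.2 + 0.189×25.9) = 10.26/6.936 = 1.479 kJ/s.

1.48 kJ/s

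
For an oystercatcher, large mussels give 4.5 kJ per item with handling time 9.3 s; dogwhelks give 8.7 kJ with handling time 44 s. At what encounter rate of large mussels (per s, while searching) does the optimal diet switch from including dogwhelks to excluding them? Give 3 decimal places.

0.074 per s

At the threshold, the rate on large mussels alone equals the profitability of dogwhelks: λ·4.5/(1 + λ·9.3) = 8.7/44 = 0.1977.
Rearranging, λ(4.5 − 0.1977×9.3) = 0.1977, so λ = 0.1977/2.661 = 0.0743 per s.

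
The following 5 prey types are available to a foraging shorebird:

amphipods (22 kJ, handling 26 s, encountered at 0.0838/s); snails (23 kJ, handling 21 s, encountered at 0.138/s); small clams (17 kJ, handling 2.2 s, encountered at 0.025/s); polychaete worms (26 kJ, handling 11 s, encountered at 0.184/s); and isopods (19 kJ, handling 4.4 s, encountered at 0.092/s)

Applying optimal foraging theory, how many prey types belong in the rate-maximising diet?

3

Rank by E/h (kJ/s): small clams 7.73, isopods 4.32, polychaete worms 2.36, snails 1.1, amphipods 0.846. Include each in turn until the next type's E/h falls below the running intake rate.
Rate on top 1: 0.4028. isopods: 4.32 > 0.4028 → include.
Rate on top 2: 1.489. polychaete worms: 2.36 > 1.489 → include.
Rate on top 3: 1.997. snails: 1.1 < 1.997 → exclude; stop.
Optimal diet: small clams, isopods, polychaete worms — 3 of 5 types.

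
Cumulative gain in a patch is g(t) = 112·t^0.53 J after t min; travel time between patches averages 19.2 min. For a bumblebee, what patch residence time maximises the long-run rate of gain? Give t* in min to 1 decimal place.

Optimal t* satisfies g'(t*) = g(t*)/(T + t*).
g'(t) = 0.53·112·t^-0.47. Setting 0.53·112·t^-0.47 = 112·t^0.53/(19.2+t) gives 0.53(19.2+t) = t, so 0.47·t = 0.53×19.2.
t* = 0.53×19.2/0.47 = 21.65 min.

21.7 min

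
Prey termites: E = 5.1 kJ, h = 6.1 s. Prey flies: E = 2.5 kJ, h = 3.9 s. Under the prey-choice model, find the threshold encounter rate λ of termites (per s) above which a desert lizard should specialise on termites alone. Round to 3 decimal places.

0.539 per s

Drop flies once their profitability E₂/h₂ falls below the rate achievable on termites alone: E₂/h₂ = λE₁/(1 + λh₁).
Solve for λ: λE₁h₂ = E₂(1 + λh₁) → λ(E₁h₂ − E₂h₁) = E₂ → λ = E₂/(E₁h₂ − E₂h₁).
λ = 2.5/(5.1×3.9 − 2.5×6.1) = 2.5/4.64 = 0.5388 per s.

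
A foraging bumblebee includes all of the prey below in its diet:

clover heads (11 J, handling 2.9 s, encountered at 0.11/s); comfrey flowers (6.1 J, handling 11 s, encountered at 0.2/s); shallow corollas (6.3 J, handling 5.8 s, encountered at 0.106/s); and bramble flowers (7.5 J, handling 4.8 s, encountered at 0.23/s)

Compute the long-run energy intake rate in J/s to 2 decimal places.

0.92 J/s

Energy encountered per unit search time: 0.11×11 + 0.2×6.1 + 0.106×6.3 + 0.23×7.5 = 4.823 J/s.
Handling time per unit search time: 0.11×2.9 + 0.2×11 + 0.106×5.8 + 0.23×4.8 = 4.238.
Rate = 4.823/(1 + 4.238) = 0.9208 J/s.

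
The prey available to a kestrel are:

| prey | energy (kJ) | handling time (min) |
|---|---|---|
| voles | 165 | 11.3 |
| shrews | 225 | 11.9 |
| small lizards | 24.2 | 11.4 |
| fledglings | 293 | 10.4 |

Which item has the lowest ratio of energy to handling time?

In descending order of E/h:
fledglings: 293/10.4 = 28.2 kJ/min
shrews: 225/11.9 = 18.9 kJ/min
voles: 165/11.3 = 14.6 kJ/min
small lizards: 24.2/11.4 = 2.12 kJ/min

small lizards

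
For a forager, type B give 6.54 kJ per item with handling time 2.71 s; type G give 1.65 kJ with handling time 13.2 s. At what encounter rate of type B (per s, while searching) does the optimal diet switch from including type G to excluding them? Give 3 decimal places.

0.020 per s

Drop type G once their profitability E₂/h₂ falls below the rate achievable on type B alone: E₂/h₂ = λE₁/(1 + λh₁).
Solve for λ: λE₁h₂ = E₂(1 + λh₁) → λ(E₁h₂ − E₂h₁) = E₂ → λ = E₂/(E₁h₂ − E₂h₁).
λ = 1.65/(6.54×13.2 − 1.65×2.71) = 1.65/81.86 = 0.02016 per s.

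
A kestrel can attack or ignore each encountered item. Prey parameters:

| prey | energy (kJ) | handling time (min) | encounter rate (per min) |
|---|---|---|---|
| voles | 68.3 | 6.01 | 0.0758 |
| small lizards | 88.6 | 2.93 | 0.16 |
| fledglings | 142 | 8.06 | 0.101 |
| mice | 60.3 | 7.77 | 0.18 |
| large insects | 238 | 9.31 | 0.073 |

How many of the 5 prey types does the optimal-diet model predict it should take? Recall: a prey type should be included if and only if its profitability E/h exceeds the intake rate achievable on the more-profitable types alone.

E/h in descending order: small lizards 30.2, large insects 25.6, fledglings 17.6, voles 11.4, mice 7.76 kJ/min. The optimal diet is the largest prefix of this list for which every included type satisfies E_i/h_i > R on the types above it.
Rate on top 1: 9.651. large insects: 25.6 > 9.651 → include.
Rate on top 2: 14.69. fledglings: 17.6 > 14.69 → include.
Rate on top 3: 15.49. voles: 11.4 < 15.49 → exclude; stop.
Optimal diet: small lizards, large insects, fledglings — 3 of 5 types.

3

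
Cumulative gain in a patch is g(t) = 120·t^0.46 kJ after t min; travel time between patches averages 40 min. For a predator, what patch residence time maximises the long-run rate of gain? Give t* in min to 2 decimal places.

34.07 min

Maximise g(t)/(T+t): set derivative to zero → g'(t)(T+t) = g(t).
g'(t) = 0.46·120·t^-0.54. Setting 0.46·120·t^-0.54 = 120·t^0.46/(40+t) gives 0.46(40+t) = t, so 0.54·t = 0.46×40.
t* = 0.46×40/0.54 = 34.07 min.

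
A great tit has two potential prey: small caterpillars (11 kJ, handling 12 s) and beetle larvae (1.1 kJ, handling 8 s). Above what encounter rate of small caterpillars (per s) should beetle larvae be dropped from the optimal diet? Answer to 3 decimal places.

At the threshold, the rate on small caterpillars alone equals the profitability of beetle larvae: λ·11/(1 + λ·12) = 1.1/8 = 0.1375.
Rearranging, λ(11 − 0.1375×12) = 0.1375, so λ = 0.1375/9.35 = 0.01471 per s.

0.015 per s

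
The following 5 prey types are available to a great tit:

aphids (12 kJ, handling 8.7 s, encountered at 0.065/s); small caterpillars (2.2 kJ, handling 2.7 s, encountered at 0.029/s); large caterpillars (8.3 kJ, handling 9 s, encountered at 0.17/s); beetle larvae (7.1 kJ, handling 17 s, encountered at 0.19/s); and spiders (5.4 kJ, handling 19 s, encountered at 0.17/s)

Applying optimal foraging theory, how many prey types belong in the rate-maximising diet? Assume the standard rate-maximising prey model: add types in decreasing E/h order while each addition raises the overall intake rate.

3

Profitabilities (E/h, kJ/s): aphids 1.38, large caterpillars 0.922, small caterpillars 0.815, beetle larvae 0.418, spiders 0.284. Add prey in this order while the next type's profitability exceeds the intake rate on those already taken.
Rate on top 1: 0.4982. large caterpillars: 0.922 > 0.4982 → include.
Rate on top 2: 0.7078. small caterpillars: 0.815 > 0.7078 → include.
Rate on top 3: 0.7104. beetle larvae: 0.418 < 0.7104 → exclude; stop.
Optimal diet: aphids, large caterpillars, small caterpillars — 3 of 5 types.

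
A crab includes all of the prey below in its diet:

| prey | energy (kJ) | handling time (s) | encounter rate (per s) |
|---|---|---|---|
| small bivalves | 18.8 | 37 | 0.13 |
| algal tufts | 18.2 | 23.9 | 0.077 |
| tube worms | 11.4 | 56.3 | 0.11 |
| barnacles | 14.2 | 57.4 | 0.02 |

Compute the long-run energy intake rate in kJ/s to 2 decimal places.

0.36 kJ/s

Energy encountered per unit search time: 0.13×18.8 + 0.077×18.2 + 0.11×11.4 + 0.02×14.2 = 5.383 kJ/s.
Handling time per unit search time: 0.13×37 + 0.077×23.9 + 0.11×56.3 + 0.02×57.4 = 13.99.
Rate = 5.383/(1 + 13.99) = 0.3591 kJ/s.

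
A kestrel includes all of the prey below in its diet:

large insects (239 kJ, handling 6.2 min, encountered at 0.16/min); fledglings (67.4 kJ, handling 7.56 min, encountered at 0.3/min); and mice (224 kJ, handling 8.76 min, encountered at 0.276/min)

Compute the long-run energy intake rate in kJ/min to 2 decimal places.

R = (0.16×239 + 0.3×67.4 + 0.276×224) / (1 + 0.16×6.2 + 0.3×7.56 + 0.276×8.76) = 120.3/6.678 = 18.01 kJ/min.

18.01 kJ/min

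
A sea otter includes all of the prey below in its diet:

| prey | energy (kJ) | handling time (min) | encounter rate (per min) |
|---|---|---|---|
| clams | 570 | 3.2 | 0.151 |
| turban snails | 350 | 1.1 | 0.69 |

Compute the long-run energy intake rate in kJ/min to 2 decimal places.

146.09 kJ/min

R = (0.151×570 + 0.69×350) / (1 + 0.151×3.2 + 0.69×1.1) = 327.6/2.242 = 146.1 kJ/min.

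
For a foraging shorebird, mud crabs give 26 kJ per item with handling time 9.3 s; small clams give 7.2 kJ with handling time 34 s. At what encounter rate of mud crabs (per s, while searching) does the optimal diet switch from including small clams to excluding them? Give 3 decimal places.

0.009 per s

At the threshold, the rate on mud crabs alone equals the profitability of small clams: λ·26/(1 + λ·9.3) = 7.2/34 = 0.2118.
Rearranging, λ(26 − 0.2118×9.3) = 0.2118, so λ = 0.2118/24.03 = 0.008812 per s.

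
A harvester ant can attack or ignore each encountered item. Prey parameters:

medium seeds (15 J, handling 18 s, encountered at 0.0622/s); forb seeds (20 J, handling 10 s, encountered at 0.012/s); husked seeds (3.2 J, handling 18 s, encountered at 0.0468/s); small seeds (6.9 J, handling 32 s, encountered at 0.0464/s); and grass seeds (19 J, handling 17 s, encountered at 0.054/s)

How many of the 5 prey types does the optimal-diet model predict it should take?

3

E/h in descending order: forb seeds 2, grass seeds 1.12, medium seeds 0.833, small seeds 0.216, husked seeds 0.178 J/s. The optimal diet is the largest prefix of this list for which every included type satisfies E_i/h_i > R on the types above it.
Rate on top 1: 0.2143. grass seeds: 1.12 > 0.2143 → include.
Rate on top 2: 0.6212. medium seeds: 0.833 > 0.6212 → include.
Rate on top 3: 0.6964. small seeds: 0.216 < 0.6964 → exclude; stop.
Optimal diet: forb seeds, grass seeds, medium seeds — 3 of 5 types.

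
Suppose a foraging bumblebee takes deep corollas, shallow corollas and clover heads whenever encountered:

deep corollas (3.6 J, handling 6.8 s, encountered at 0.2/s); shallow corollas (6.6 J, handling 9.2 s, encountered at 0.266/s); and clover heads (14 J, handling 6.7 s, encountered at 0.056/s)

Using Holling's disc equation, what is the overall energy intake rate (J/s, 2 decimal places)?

R = (0.2×3.6 + 0.266×6.6 + 0.056×14) / (1 + 0.2×6.8 + 0.266×9.2 + 0.056×6.7) = 3.26/5.182 = 0.629 J/s.

0.63 J/s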